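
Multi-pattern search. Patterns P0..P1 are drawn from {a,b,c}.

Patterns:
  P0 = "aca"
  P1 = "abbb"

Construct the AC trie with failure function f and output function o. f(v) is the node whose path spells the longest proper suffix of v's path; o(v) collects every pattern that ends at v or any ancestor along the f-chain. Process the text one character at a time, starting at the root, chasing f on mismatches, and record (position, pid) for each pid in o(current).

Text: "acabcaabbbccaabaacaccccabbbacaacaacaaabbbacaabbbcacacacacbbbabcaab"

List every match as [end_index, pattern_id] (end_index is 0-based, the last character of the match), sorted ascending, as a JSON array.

Construct AC machine:
Trie (insert patterns):
  0='ε' goto a→1
  1='a' goto b→4 c→2
  2='ac' goto a→3
  3='aca' goto ·  [P0 ends]
  4='ab' goto b→5
  5='abb' goto b→6
  6='abbb' goto ·  [P1 ends]

Failure links (BFS by depth):
  fail(1) 'a': from fail(0)=0 chase 'a': 0 ⇒ 0;  out=∅∪out(0)=∅
  fail(2) 'ac': from fail(1)=0 chase 'c': 0 ⇒ 0;  out=∅∪out(0)=∅
  fail(4) 'ab': from fail(1)=0 chase 'b': 0 ⇒ 0;  out=∅∪out(0)=∅
  fail(3) 'aca': from fail(2)=0 chase 'a': 0 ⇒ 1;  out={0}∪out(1)={0}
  fail(5) 'abb': from fail(4)=0 chase 'b': 0 ⇒ 0;  out=∅∪out(0)=∅
  fail(6) 'abbb': from fail(5)=0 chase 'b': 0 ⇒ 0;  out={1}∪out(0)={1}

Scan:
[0] read 'a'  n0⇒n1
[1] read 'c'  n1⇒n2
[2] read 'a'  n2⇒n3  → match P0@[0:2]
[3] read 'b'  n3⇒n4 ·f
[4] read 'c'  n4⇒n0 ·f
[5] read 'a'  n0⇒n1
[6] read 'a'  n1⇒n1 ·f
[7] read 'b'  n1⇒n4
[8] read 'b'  n4⇒n5
[9] read 'b'  n5⇒n6  → match P1@[6:9]
[10] read 'c'  n6⇒n0 ·f
[11] read 'c'  n0⇒n0
[12] read 'a'  n0⇒n1
[13] read 'a'  n1⇒n1 ·f
[14] read 'b'  n1⇒n4
[15] read 'a'  n4⇒n1 ·f
[16] read 'a'  n1⇒n1 ·f
[17] read 'c'  n1⇒n2
[18] read 'a'  n2⇒n3  → match P0@[16:18]
[19] read 'c'  n3⇒n2 ·f
[20] read 'c'  n2⇒n0 ·f
[21] read 'c'  n0⇒n0
[22] read 'c'  n0⇒n0
[23] read 'a'  n0⇒n1
[24] read 'b'  n1⇒n4
[25] read 'b'  n4⇒n5
[26] read 'b'  n5⇒n6  → match P1@[23:26]
[27] read 'a'  n6⇒n1 ·f
[28] read 'c'  n1⇒n2
[29] read 'a'  n2⇒n3  → match P0@[27:29]
[30] read 'a'  n3⇒n1 ·f
[31] read 'c'  n1⇒n2
[32] read 'a'  n2⇒n3  → match P0@[30:32]
[33] read 'a'  n3⇒n1 ·f
[34] read 'c'  n1⇒n2
[35] read 'a'  n2⇒n3  → match P0@[33:35]
[36] read 'a'  n3⇒n1 ·f
[37] read 'a'  n1⇒n1 ·f
[38] read 'b'  n1⇒n4
[39] read 'b'  n4⇒n5
[40] read 'b'  n5⇒n6  → match P1@[37:40]
[41] read 'a'  n6⇒n1 ·f
[42] read 'c'  n1⇒n2
[43] read 'a'  n2⇒n3  → match P0@[41:43]
[44] read 'a'  n3⇒n1 ·f
[45] read 'b'  n1⇒n4
[46] read 'b'  n4⇒n5
[47] read 'b'  n5⇒n6  → match P1@[44:47]
[48] read 'c'  n6⇒n0 ·f
[49] read 'a'  n0⇒n1
[50] read 'c'  n1⇒n2
[51] read 'a'  n2⇒n3  → match P0@[49:51]
[52] read 'c'  n3⇒n2 ·f
[53] read 'a'  n2⇒n3  → match P0@[51:53]
[54] read 'c'  n3⇒n2 ·f
[55] read 'a'  n2⇒n3  → match P0@[53:55]
[56] read 'c'  n3⇒n2 ·f
[57] read 'b'  n2⇒n0 ·f
[58] read 'b'  n0⇒n0
[59] read 'b'  n0⇒n0
[60] read 'a'  n0⇒n1
[61] read 'b'  n1⇒n4
[62] read 'c'  n4⇒n0 ·f
[63] read 'a'  n0⇒n1
[64] read 'a'  n1⇒n1 ·f
[65] read 'b'  n1⇒n4

Result: [[2,0],[9,1],[18,0],[26,1],[29,0],[32,0],[35,0],[40,1],[43,0],[47,1],[51,0],[53,0],[55,0]]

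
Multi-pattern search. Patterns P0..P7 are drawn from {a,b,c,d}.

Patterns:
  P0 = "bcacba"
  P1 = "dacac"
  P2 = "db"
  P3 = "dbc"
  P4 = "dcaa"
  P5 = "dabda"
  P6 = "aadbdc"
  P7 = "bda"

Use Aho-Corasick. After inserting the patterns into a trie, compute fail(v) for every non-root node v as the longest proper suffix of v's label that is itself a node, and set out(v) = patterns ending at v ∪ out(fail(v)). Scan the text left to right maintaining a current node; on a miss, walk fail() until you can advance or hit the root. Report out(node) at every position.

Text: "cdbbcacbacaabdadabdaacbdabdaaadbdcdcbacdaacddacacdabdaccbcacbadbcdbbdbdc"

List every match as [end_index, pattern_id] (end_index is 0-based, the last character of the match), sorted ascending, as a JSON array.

Build automaton:
Trie (insert patterns):
  n0 'ε': a→20 b→1 d→7
  n1 'b': c→2 d→26
  n2 'bc': a→3
  n3 'bca': c→4
  n4 'bcac': b→5
  n5 'bcacb': a→6
  n6 'bcacba': ·  [P0 ends]
  n7 'd': a→8 b→12 c→14
  n8 'da': b→17 c→9
  n9 'dac': a→10
  n10 'daca': c→11
  n11 'dacac': ·  [P1 ends]
  n12 'db': c→13  [P2 ends]
  n13 'dbc': ·  [P3 ends]
  n14 'dc': a→15
  n15 'dca': a→16
  n16 'dcaa': ·  [P4 ends]
  n17 'dab': d→18
  n18 'dabd': a→19
  n19 'dabda': ·  [P5 ends]
  n20 'a': a→21
  n21 'aa': d→22
  n22 'aad': b→23
  n23 'aadb': d→24
  n24 'aadbd': c→25
  n25 'aadbdc': ·  [P6 ends]
  n26 'bd': a→27
  n27 'bda': ·  [P7 ends]

Failure links (BFS by depth):
  n1('b'): parent n0 fail=0; on 'b' 0 → fail=0;  out ∅∪∅=∅
  n7('d'): parent n0 fail=0; on 'd' 0 → fail=0;  out ∅∪∅=∅
  n20('a'): parent n0 fail=0; on 'a' 0 → fail=0;  out ∅∪∅=∅
  n2('bc'): parent n1 fail=0; on 'c' 0 → fail=0;  out ∅∪∅=∅
  n8('da'): parent n7 fail=0; on 'a' 0 → fail=20;  out ∅∪∅=∅
  n12('db'): parent n7 fail=0; on 'b' 0 → fail=1;  out {2}∪∅={2}
  n14('dc'): parent n7 fail=0; on 'c' 0 → fail=0;  out ∅∪∅=∅
  n21('aa'): parent n20 fail=0; on 'a' 0 → fail=20;  out ∅∪∅=∅
  n26('bd'): parent n1 fail=0; on 'd' 0 → fail=7;  out ∅∪∅=∅
  n3('bca'): parent n2 fail=0; on 'a' 0 → fail=20;  out ∅∪∅=∅
  n9('dac'): parent n8 fail=20; on 'c' 20→0 → fail=0;  out ∅∪∅=∅
  n13('dbc'): parent n12 fail=1; on 'c' 1 → fail=2;  out {3}∪∅={3}
  n15('dca'): parent n14 fail=0; on 'a' 0 → fail=20;  out ∅∪∅=∅
  n17('dab'): parent n8 fail=20; on 'b' 20→0 → fail=1;  out ∅∪∅=∅
  n22('aad'): parent n21 fail=20; on 'd' 20→0 → fail=7;  out ∅∪∅=∅
  n27('bda'): parent n26 fail=7; on 'a' 7 → fail=8;  out {7}∪∅={7}
  n4('bcac'): parent n3 fail=20; on 'c' 20→0 → fail=0;  out ∅∪∅=∅
  n10('daca'): parent n9 fail=0; on 'a' 0 → fail=20;  out ∅∪∅=∅
  n16('dcaa'): parent n15 fail=20; on 'a' 20 → fail=21;  out {4}∪∅={4}
  n18('dabd'): parent n17 fail=1; on 'd' 1 → fail=26;  out ∅∪∅=∅
  n23('aadb'): parent n22 fail=7; on 'b' 7 → fail=12;  out ∅∪{2}={2}
  n5('bcacb'): parent n4 fail=0; on 'b' 0 → fail=1;  out ∅∪∅=∅
  n11('dacac'): parent n10 fail=20; on 'c' 20→0 → fail=0;  out {1}∪∅={1}
  n19('dabda'): parent n18 fail=26; on 'a' 26 → fail=27;  out {5}∪{7}={5,7}
  n24('aadbd'): parent n23 fail=12; on 'd' 12→1 → fail=26;  out ∅∪∅=∅
  n6('bcacba'): parent n5 fail=1; on 'a' 1→0 → fail=20;  out {0}∪∅={0}
  n25('aadbdc'): parent n24 fail=26; on 'c' 26→7 → fail=14;  out {6}∪∅={6}

Run:
i=0 'c': node 0→0
i=1 'd': node 0→7
i=2 'b': node 7→12  emit P2@[1:2]
i=3 'b': node 12→1 (fail-walked)
i=4 'c': node 1→2
i=5 'a': node 2→3
i=6 'c': node 3→4
i=7 'b': node 4→5
i=8 'a': node 5→6  emit P0@[3:8]
i=9 'c': node 6→0 (fail-walked)
i=10 'a': node 0→20
i=11 'a': node 20→21
i=12 'b': node 21→1 (fail-walked)
i=13 'd': node 1→26
i=14 'a': node 26→27  emit P7@[12:14]
i=15 'd': node 27→7 (fail-walked)
i=16 'a': node 7→8
i=17 'b': node 8→17
i=18 'd': node 17→18
i=19 'a': node 18→19  emit P5@[15:19],P7@[17:19]
i=20 'a': node 19→21 (fail-walked)
i=21 'c': node 21→0 (fail-walked)
i=22 'b': node 0→1
i=23 'd': node 1→26
i=24 'a': node 26→27  emit P7@[22:24]
i=25 'b': node 27→17 (fail-walked)
i=26 'd': node 17→18
i=27 'a': node 18→19  emit P5@[23:27],P7@[25:27]
i=28 'a': node 19→21 (fail-walked)
i=29 'a': node 21→21 (fail-walked)
i=30 'd': node 21→22
i=31 'b': node 22→23  emit P2@[30:31]
i=32 'd': node 23→24
i=33 'c': node 24→25  emit P6@[28:33]
i=34 'd': node 25→7 (fail-walked)
i=35 'c': node 7→14
i=36 'b': node 14→1 (fail-walked)
i=37 'a': node 1→20 (fail-walked)
i=38 'c': node 20→0 (fail-walked)
i=39 'd': node 0→7
i=40 'a': node 7→8
i=41 'a': node 8→21 (fail-walked)
i=42 'c': node 21→0 (fail-walked)
i=43 'd': node 0→7
i=44 'd': node 7→7 (fail-walked)
i=45 'a': node 7→8
i=46 'c': node 8→9
i=47 'a': node 9→10
i=48 'c': node 10→11  emit P1@[44:48]
i=49 'd': node 11→7 (fail-walked)
i=50 'a': node 7→8
i=51 'b': node 8→17
i=52 'd': node 17→18
i=53 'a': node 18→19  emit P5@[49:53],P7@[51:53]
i=54 'c': node 19→9 (fail-walked)
i=55 'c': node 9→0 (fail-walked)
i=56 'b': node 0→1
i=57 'c': node 1→2
i=58 'a': node 2→3
i=59 'c': node 3→4
i=60 'b': node 4→5
i=61 'a': node 5→6  emit P0@[56:61]
i=62 'd': node 6→7 (fail-walked)
i=63 'b': node 7→12  emit P2@[62:63]
i=64 'c': node 12→13  emit P3@[62:64]
i=65 'd': node 13→7 (fail-walked)
i=66 'b': node 7→12  emit P2@[65:66]
i=67 'b': node 12→1 (fail-walked)
i=68 'd': node 1→26
i=69 'b': node 26→12 (fail-walked)  emit P2@[68:69]
i=70 'd': node 12→26 (fail-walked)
i=71 'c': node 26→14 (fail-walked)

Result: [[2,2],[8,0],[14,7],[19,5],[19,7],[24,7],[27,5],[27,7],[31,2],[33,6],[48,1],[53,5],[53,7],[61,0],[63,2],[64,3],[66,2],[69,2]]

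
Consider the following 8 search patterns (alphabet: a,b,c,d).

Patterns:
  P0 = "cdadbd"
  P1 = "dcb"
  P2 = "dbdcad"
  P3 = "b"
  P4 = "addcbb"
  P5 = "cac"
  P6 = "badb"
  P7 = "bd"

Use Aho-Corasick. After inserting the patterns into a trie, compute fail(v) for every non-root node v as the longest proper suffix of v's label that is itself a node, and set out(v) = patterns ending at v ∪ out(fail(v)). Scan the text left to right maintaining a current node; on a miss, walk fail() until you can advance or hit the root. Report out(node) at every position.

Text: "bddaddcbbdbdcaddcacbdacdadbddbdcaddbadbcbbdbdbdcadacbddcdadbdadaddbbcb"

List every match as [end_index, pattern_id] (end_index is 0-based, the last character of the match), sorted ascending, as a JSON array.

Build:
Trie nodes:
  0='ε' goto a→16 b→15 c→1 d→7
  1='c' goto a→22 d→2
  2='cd' goto a→3
  3='cda' goto d→4
  4='cdad' goto b→5
  5='cdadb' goto d→6
  6='cdadbd' goto ·  ←P0
  7='d' goto b→10 c→8
  8='dc' goto b→9
  9='dcb' goto ·  ←P1
  10='db' goto d→11
  11='dbd' goto c→12
  12='dbdc' goto a→13
  13='dbdca' goto d→14
  14='dbdcad' goto ·  ←P2
  15='b' goto a→24 d→27  ←P3
  16='a' goto d→17
  17='ad' goto d→18
  18='add' goto c→19
  19='addc' goto b→20
  20='addcb' goto b→21
  21='addcbb' goto ·  ←P4
  22='ca' goto c→23
  23='cac' goto ·  ←P5
  24='ba' goto d→25
  25='bad' goto b→26
  26='badb' goto ·  ←P6
  27='bd' goto ·  ←P7

BFS fail/out derivation:
  fail(1) 'c': from fail(0)=0 chase 'c': 0 ⇒ 0;  out=∅∪out(0)=∅
  fail(7) 'd': from fail(0)=0 chase 'd': 0 ⇒ 0;  out=∅∪out(0)=∅
  fail(15) 'b': from fail(0)=0 chase 'b': 0 ⇒ 0;  out={3}∪out(0)={3}
  fail(16) 'a': from fail(0)=0 chase 'a': 0 ⇒ 0;  out=∅∪out(0)=∅
  fail(2) 'cd': from fail(1)=0 chase 'd': 0 ⇒ 7;  out=∅∪out(7)=∅
  fail(8) 'dc': from fail(7)=0 chase 'c': 0 ⇒ 1;  out=∅∪out(1)=∅
  fail(10) 'db': from fail(7)=0 chase 'b': 0 ⇒ 15;  out=∅∪out(15)={3}
  fail(17) 'ad': from fail(16)=0 chase 'd': 0 ⇒ 7;  out=∅∪out(7)=∅
  fail(22) 'ca': from fail(1)=0 chase 'a': 0 ⇒ 16;  out=∅∪out(16)=∅
  fail(24) 'ba': from fail(15)=0 chase 'a': 0 ⇒ 16;  out=∅∪out(16)=∅
  fail(27) 'bd': from fail(15)=0 chase 'd': 0 ⇒ 7;  out={7}∪out(7)={7}
  fail(3) 'cda': from fail(2)=7 chase 'a': 7→0 ⇒ 16;  out=∅∪out(16)=∅
  fail(9) 'dcb': from fail(8)=1 chase 'b': 1→0 ⇒ 15;  out={1}∪out(15)={1,3}
  fail(11) 'dbd': from fail(10)=15 chase 'd': 15 ⇒ 27;  out=∅∪out(27)={7}
  fail(18) 'add': from fail(17)=7 chase 'd': 7→0 ⇒ 7;  out=∅∪out(7)=∅
  fail(23) 'cac': from fail(22)=16 chase 'c': 16→0 ⇒ 1;  out={5}∪out(1)={5}
  fail(25) 'bad': from fail(24)=16 chase 'd': 16 ⇒ 17;  out=∅∪out(17)=∅
  fail(4) 'cdad': from fail(3)=16 chase 'd': 16 ⇒ 17;  out=∅∪out(17)=∅
  fail(12) 'dbdc': from fail(11)=27 chase 'c': 27→7 ⇒ 8;  out=∅∪out(8)=∅
  fail(19) 'addc': from fail(18)=7 chase 'c': 7 ⇒ 8;  out=∅∪out(8)=∅
  fail(26) 'badb': from fail(25)=17 chase 'b': 17→7 ⇒ 10;  out={6}∪out(10)={3,6}
  fail(5) 'cdadb': from fail(4)=17 chase 'b': 17→7 ⇒ 10;  out=∅∪out(10)={3}
  fail(13) 'dbdca': from fail(12)=8 chase 'a': 8→1 ⇒ 22;  out=∅∪out(22)=∅
  fail(20) 'addcb': from fail(19)=8 chase 'b': 8 ⇒ 9;  out=∅∪out(9)={1,3}
  fail(6) 'cdadbd': from fail(5)=10 chase 'd': 10 ⇒ 11;  out={0}∪out(11)={0,7}
  fail(14) 'dbdcad': from fail(13)=22 chase 'd': 22→16 ⇒ 17;  out={2}∪out(17)={2}
  fail(21) 'addcbb': from fail(20)=9 chase 'b': 9→15→0 ⇒ 15;  out={4}∪out(15)={3,4}

Text stream:
i=0 'b': node 0→15  → match P3@[0:0]
i=1 'd': node 15→27  → match P7@[0:1]
i=2 'd': node 27→7 ·f
i=3 'a': node 7→16 ·f
i=4 'd': node 16→17
i=5 'd': node 17→18
i=6 'c': node 18→19
i=7 'b': node 19→20  → match P1@[5:7],P3@[7:7]
i=8 'b': node 20→21  → match P3@[8:8],P4@[3:8]
i=9 'd': node 21→27 ·f  → match P7@[8:9]
i=10 'b': node 27→10 ·f  → match P3@[10:10]
i=11 'd': node 10→11  → match P7@[10:11]
i=12 'c': node 11→12
i=13 'a': node 12→13
i=14 'd': node 13→14  → match P2@[9:14]
i=15 'd': node 14→18 ·f
i=16 'c': node 18→19
i=17 'a': node 19→22 ·f
i=18 'c': node 22→23  → match P5@[16:18]
i=19 'b': node 23→15 ·f  → match P3@[19:19]
i=20 'd': node 15→27  → match P7@[19:20]
i=21 'a': node 27→16 ·f
i=22 'c': node 16→1 ·f
i=23 'd': node 1→2
i=24 'a': node 2→3
i=25 'd': node 3→4
i=26 'b': node 4→5  → match P3@[26:26]
i=27 'd': node 5→6  → match P0@[22:27],P7@[26:27]
i=28 'd': node 6→7 ·f
i=29 'b': node 7→10  → match P3@[29:29]
i=30 'd': node 10→11  → match P7@[29:30]
i=31 'c': node 11→12
i=32 'a': node 12→13
i=33 'd': node 13→14  → match P2@[28:33]
i=34 'd': node 14→18 ·f
i=35 'b': node 18→10 ·f  → match P3@[35:35]
i=36 'a': node 10→24 ·f
i=37 'd': node 24→25
i=38 'b': node 25→26  → match P3@[38:38],P6@[35:38]
i=39 'c': node 26→1 ·f
i=40 'b': node 1→15 ·f  → match P3@[40:40]
i=41 'b': node 15→15 ·f  → match P3@[41:41]
i=42 'd': node 15→27  → match P7@[41:42]
i=43 'b': node 27→10 ·f  → match P3@[43:43]
i=44 'd': node 10→11  → match P7@[43:44]
i=45 'b': node 11→10 ·f  → match P3@[45:45]
i=46 'd': node 10→11  → match P7@[45:46]
i=47 'c': node 11→12
i=48 'a': node 12→13
i=49 'd': node 13→14  → match P2@[44:49]
i=50 'a': node 14→16 ·f
i=51 'c': node 16→1 ·f
i=52 'b': node 1→15 ·f  → match P3@[52:52]
i=53 'd': node 15→27  → match P7@[52:53]
i=54 'd': node 27→7 ·f
i=55 'c': node 7→8
i=56 'd': node 8→2 ·f
i=57 'a': node 2→3
i=58 'd': node 3→4
i=59 'b': node 4→5  → match P3@[59:59]
i=60 'd': node 5→6  → match P0@[55:60],P7@[59:60]
i=61 'a': node 6→16 ·f
i=62 'd': node 16→17
i=63 'a': node 17→16 ·f
i=64 'd': node 16→17
i=65 'd': node 17→18
i=66 'b': node 18→10 ·f  → match P3@[66:66]
i=67 'b': node 10→15 ·f  → match P3@[67:67]
i=68 'c': node 15→1 ·f
i=69 'b': node 1→15 ·f  → match P3@[69:69]

Matches: [[0,3],[1,7],[7,1],[7,3],[8,3],[8,4],[9,7],[10,3],[11,7],[14,2],[18,5],[19,3],[20,7],[26,3],[27,0],[27,7],[29,3],[30,7],[33,2],[35,3],[38,3],[38,6],[40,3],[41,3],[42,7],[43,3],[44,7],[45,3],[46,7],[49,2],[52,3],[53,7],[59,3],[60,0],[60,7],[66,3],[67,3],[69,3]]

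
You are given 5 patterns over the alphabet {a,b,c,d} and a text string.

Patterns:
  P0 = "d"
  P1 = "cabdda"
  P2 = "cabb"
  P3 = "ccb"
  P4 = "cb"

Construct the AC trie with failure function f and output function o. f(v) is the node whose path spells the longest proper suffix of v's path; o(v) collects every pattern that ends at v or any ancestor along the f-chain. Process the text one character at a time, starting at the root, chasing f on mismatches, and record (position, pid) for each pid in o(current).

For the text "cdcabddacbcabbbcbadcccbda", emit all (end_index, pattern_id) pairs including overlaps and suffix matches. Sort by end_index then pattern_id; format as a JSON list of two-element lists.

Construct AC machine:
Trie nodes:
  0='ε' goto c→2 d→1
  1='d' goto ·  ←P0
  2='c' goto a→3 b→11 c→9
  3='ca' goto b→4
  4='cab' goto b→8 d→5
  5='cabd' goto d→6
  6='cabdd' goto a→7
  7='cabdda' goto ·  ←P1
  8='cabb' goto ·  ←P2
  9='cc' goto b→10
  10='ccb' goto ·  ←P3
  11='cb' goto ·  ←P4

BFS fail/out derivation:
  n1('d'): parent n0 fail=0; on 'd' 0 → fail=0;  out {0}∪∅={0}
  n2('c'): parent n0 fail=0; on 'c' 0 → fail=0;  out ∅∪∅=∅
  n3('ca'): parent n2 fail=0; on 'a' 0 → fail=0;  out ∅∪∅=∅
  n9('cc'): parent n2 fail=0; on 'c' 0 → fail=2;  out ∅∪∅=∅
  n11('cb'): parent n2 fail=0; on 'b' 0 → fail=0;  out {4}∪∅={4}
  n4('cab'): parent n3 fail=0; on 'b' 0 → fail=0;  out ∅∪∅=∅
  n10('ccb'): parent n9 fail=2; on 'b' 2 → fail=11;  out {3}∪{4}={3,4}
  n5('cabd'): parent n4 fail=0; on 'd' 0 → fail=1;  out ∅∪{0}={0}
  n8('cabb'): parent n4 fail=0; on 'b' 0 → fail=0;  out {2}∪∅={2}
  n6('cabdd'): parent n5 fail=1; on 'd' 1→0 → fail=1;  out ∅∪{0}={0}
  n7('cabdda'): parent n6 fail=1; on 'a' 1→0 → fail=0;  out {1}∪∅={1}

Text stream:
i=0 'c': node 0→2
i=1 'd': node 2→1 ·f  emit P0@[1:1]
i=2 'c': node 1→2 ·f
i=3 'a': node 2→3
i=4 'b': node 3→4
i=5 'd': node 4→5  emit P0@[5:5]
i=6 'd': node 5→6  emit P0@[6:6]
i=7 'a': node 6→7  emit P1@[2:7]
i=8 'c': node 7→2 ·f
i=9 'b': node 2→11  emit P4@[8:9]
i=10 'c': node 11→2 ·f
i=11 'a': node 2→3
i=12 'b': node 3→4
i=13 'b': node 4→8  emit P2@[10:13]
i=14 'b': node 8→0 ·f
i=15 'c': node 0→2
i=16 'b': node 2→11  emit P4@[15:16]
i=17 'a': node 11→0 ·f
i=18 'd': node 0→1  emit P0@[18:18]
i=19 'c': node 1→2 ·f
i=20 'c': node 2→9
i=21 'c': node 9→9 ·f
i=22 'b': node 9→10  emit P3@[20:22],P4@[21:22]
i=23 'd': node 10→1 ·f  emit P0@[23:23]
i=24 'a': node 1→0 ·f

Matches: [[1,0],[5,0],[6,0],[7,1],[9,4],[13,2],[16,4],[18,0],[22,3],[22,4],[23,0]]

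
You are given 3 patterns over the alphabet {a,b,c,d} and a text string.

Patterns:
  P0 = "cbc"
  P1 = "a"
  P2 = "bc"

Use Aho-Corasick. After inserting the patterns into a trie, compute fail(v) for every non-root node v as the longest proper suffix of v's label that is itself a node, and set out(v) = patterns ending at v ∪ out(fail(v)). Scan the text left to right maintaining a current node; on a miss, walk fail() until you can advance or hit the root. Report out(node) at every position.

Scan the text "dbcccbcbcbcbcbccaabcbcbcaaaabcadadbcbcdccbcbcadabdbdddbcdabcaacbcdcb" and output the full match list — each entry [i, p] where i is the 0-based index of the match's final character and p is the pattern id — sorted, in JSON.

Build automaton:
Trie (insert patterns):
  0='ε' goto a→4 b→5 c→1
  1='c' goto b→2
  2='cb' goto c→3
  3='cbc' goto ·  ←P0
  4='a' goto ·  ←P1
  5='b' goto c→6
  6='bc' goto ·  ←P2

BFS fail/out derivation:
  fail(1) 'c': from fail(0)=0 chase 'c': 0 ⇒ 0;  out=∅∪out(0)=∅
  fail(4) 'a': from fail(0)=0 chase 'a': 0 ⇒ 0;  out={1}∪out(0)={1}
  fail(5) 'b': from fail(0)=0 chase 'b': 0 ⇒ 0;  out=∅∪out(0)=∅
  fail(2) 'cb': from fail(1)=0 chase 'b': 0 ⇒ 5;  out=∅∪out(5)=∅
  fail(6) 'bc': from fail(5)=0 chase 'c': 0 ⇒ 1;  out={2}∪out(1)={2}
  fail(3) 'cbc': from fail(2)=5 chase 'c': 5 ⇒ 6;  out={0}∪out(6)={0,2}

Scan:
[0] read 'd'  n0⇒n0
[1] read 'b'  n0⇒n5
[2] read 'c'  n5⇒n6  ** P2@[1:2]
[3] read 'c'  n6⇒n1 ·f
[4] read 'c'  n1⇒n1 ·f
[5] read 'b'  n1⇒n2
[6] read 'c'  n2⇒n3  ** P0@[4:6],P2@[5:6]
[7] read 'b'  n3⇒n2 ·f
[8] read 'c'  n2⇒n3  ** P0@[6:8],P2@[7:8]
[9] read 'b'  n3⇒n2 ·f
[10] read 'c'  n2⇒n3  ** P0@[8:10],P2@[9:10]
[11] read 'b'  n3⇒n2 ·f
[12] read 'c'  n2⇒n3  ** P0@[10:12],P2@[11:12]
[13] read 'b'  n3⇒n2 ·f
[14] read 'c'  n2⇒n3  ** P0@[12:14],P2@[13:14]
[15] read 'c'  n3⇒n1 ·f
[16] read 'a'  n1⇒n4 ·f  ** P1@[16:16]
[17] read 'a'  n4⇒n4 ·f  ** P1@[17:17]
[18] read 'b'  n4⇒n5 ·f
[19] read 'c'  n5⇒n6  ** P2@[18:19]
[20] read 'b'  n6⇒n2 ·f
[21] read 'c'  n2⇒n3  ** P0@[19:21],P2@[20:21]
[22] read 'b'  n3⇒n2 ·f
[23] read 'c'  n2⇒n3  ** P0@[21:23],P2@[22:23]
[24] read 'a'  n3⇒n4 ·f  ** P1@[24:24]
[25] read 'a'  n4⇒n4 ·f  ** P1@[25:25]
[26] read 'a'  n4⇒n4 ·f  ** P1@[26:26]
[27] read 'a'  n4⇒n4 ·f  ** P1@[27:27]
[28] read 'b'  n4⇒n5 ·f
[29] read 'c'  n5⇒n6  ** P2@[28:29]
[30] read 'a'  n6⇒n4 ·f  ** P1@[30:30]
[31] read 'd'  n4⇒n0 ·f
[32] read 'a'  n0⇒n4  ** P1@[32:32]
[33] read 'd'  n4⇒n0 ·f
[34] read 'b'  n0⇒n5
[35] read 'c'  n5⇒n6  ** P2@[34:35]
[36] read 'b'  n6⇒n2 ·f
[37] read 'c'  n2⇒n3  ** P0@[35:37],P2@[36:37]
[38] read 'd'  n3⇒n0 ·f
[39] read 'c'  n0⇒n1
[40] read 'c'  n1⇒n1 ·f
[41] read 'b'  n1⇒n2
[42] read 'c'  n2⇒n3  ** P0@[40:42],P2@[41:42]
[43] read 'b'  n3⇒n2 ·f
[44] read 'c'  n2⇒n3  ** P0@[42:44],P2@[43:44]
[45] read 'a'  n3⇒n4 ·f  ** P1@[45:45]
[46] read 'd'  n4⇒n0 ·f
[47] read 'a'  n0⇒n4  ** P1@[47:47]
[48] read 'b'  n4⇒n5 ·f
[49] read 'd'  n5⇒n0 ·f
[50] read 'b'  n0⇒n5
[51] read 'd'  n5⇒n0 ·f
[52] read 'd'  n0⇒n0
[53] read 'd'  n0⇒n0
[54] read 'b'  n0⇒n5
[55] read 'c'  n5⇒n6  ** P2@[54:55]
[56] read 'd'  n6⇒n0 ·f
[57] read 'a'  n0⇒n4  ** P1@[57:57]
[58] read 'b'  n4⇒n5 ·f
[59] read 'c'  n5⇒n6  ** P2@[58:59]
[60] read 'a'  n6⇒n4 ·f  ** P1@[60:60]
[61] read 'a'  n4⇒n4 ·f  ** P1@[61:61]
[62] read 'c'  n4⇒n1 ·f
[63] read 'b'  n1⇒n2
[64] read 'c'  n2⇒n3  ** P0@[62:64],P2@[63:64]
[65] read 'd'  n3⇒n0 ·f
[66] read 'c'  n0⇒n1
[67] read 'b'  n1⇒n2

Result: [[2,2],[6,0],[6,2],[8,0],[8,2],[10,0],[10,2],[12,0],[12,2],[14,0],[14,2],[16,1],[17,1],[19,2],[21,0],[21,2],[23,0],[23,2],[24,1],[25,1],[26,1],[27,1],[29,2],[30,1],[32,1],[35,2],[37,0],[37,2],[42,0],[42,2],[44,0],[44,2],[45,1],[47,1],[55,2],[57,1],[59,2],[60,1],[61,1],[64,0],[64,2]]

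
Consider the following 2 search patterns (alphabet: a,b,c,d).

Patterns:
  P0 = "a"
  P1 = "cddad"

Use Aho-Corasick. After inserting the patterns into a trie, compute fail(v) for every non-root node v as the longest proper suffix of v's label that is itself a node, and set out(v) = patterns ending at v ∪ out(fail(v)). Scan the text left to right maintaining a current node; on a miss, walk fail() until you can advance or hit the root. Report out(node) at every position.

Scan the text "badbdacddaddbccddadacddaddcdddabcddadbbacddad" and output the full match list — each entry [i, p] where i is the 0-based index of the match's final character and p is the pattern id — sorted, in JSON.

Build automaton:
Trie nodes:
  0='ε' goto a→1 c→2
  1='a' goto ·  [P0 ends]
  2='c' goto d→3
  3='cd' goto d→4
  4='cdd' goto a→5
  5='cdda' goto d→6
  6='cddad' goto ·  [P1 ends]

BFS fail/out derivation:
  fail(1) 'a': from fail(0)=0 chase 'a': 0 ⇒ 0;  out={0}∪out(0)={0}
  fail(2) 'c': from fail(0)=0 chase 'c': 0 ⇒ 0;  out=∅∪out(0)=∅
  fail(3) 'cd': from fail(2)=0 chase 'd': 0 ⇒ 0;  out=∅∪out(0)=∅
  fail(4) 'cdd': from fail(3)=0 chase 'd': 0 ⇒ 0;  out=∅∪out(0)=∅
  fail(5) 'cdda': from fail(4)=0 chase 'a': 0 ⇒ 1;  out=∅∪out(1)={0}
  fail(6) 'cddad': from fail(5)=1 chase 'd': 1→0 ⇒ 0;  out={1}∪out(0)={1}

Text stream:
pos 0 'b': at 0
pos 1 'a': at 1  → match P0@[1:1]
pos 2 'd': at 0 (via fail)
pos 3 'b': at 0
pos 4 'd': at 0
pos 5 'a': at 1  → match P0@[5:5]
pos 6 'c': at 2 (via fail)
pos 7 'd': at 3
pos 8 'd': at 4
pos 9 'a': at 5  → match P0@[9:9]
pos 10 'd': at 6  → match P1@[6:10]
pos 11 'd': at 0 (via fail)
pos 12 'b': at 0
pos 13 'c': at 2
pos 14 'c': at 2 (via fail)
pos 15 'd': at 3
pos 16 'd': at 4
pos 17 'a': at 5  → match P0@[17:17]
pos 18 'd': at 6  → match P1@[14:18]
pos 19 'a': at 1 (via fail)  → match P0@[19:19]
pos 20 'c': at 2 (via fail)
pos 21 'd': at 3
pos 22 'd': at 4
pos 23 'a': at 5  → match P0@[23:23]
pos 24 'd': at 6  → match P1@[20:24]
pos 25 'd': at 0 (via fail)
pos 26 'c': at 2
pos 27 'd': at 3
pos 28 'd': at 4
pos 29 'd': at 0 (via fail)
pos 30 'a': at 1  → match P0@[30:30]
pos 31 'b': at 0 (via fail)
pos 32 'c': at 2
pos 33 'd': at 3
pos 34 'd': at 4
pos 35 'a': at 5  → match P0@[35:35]
pos 36 'd': at 6  → match P1@[32:36]
pos 37 'b': at 0 (via fail)
pos 38 'b': at 0
pos 39 'a': at 1  → match P0@[39:39]
pos 40 'c': at 2 (via fail)
pos 41 'd': at 3
pos 42 'd': at 4
pos 43 'a': at 5  → match P0@[43:43]
pos 44 'd': at 6  → match P1@[40:44]

Result: [[1,0],[5,0],[9,0],[10,1],[17,0],[18,1],[19,0],[23,0],[24,1],[30,0],[35,0],[36,1],[39,0],[43,0],[44,1]]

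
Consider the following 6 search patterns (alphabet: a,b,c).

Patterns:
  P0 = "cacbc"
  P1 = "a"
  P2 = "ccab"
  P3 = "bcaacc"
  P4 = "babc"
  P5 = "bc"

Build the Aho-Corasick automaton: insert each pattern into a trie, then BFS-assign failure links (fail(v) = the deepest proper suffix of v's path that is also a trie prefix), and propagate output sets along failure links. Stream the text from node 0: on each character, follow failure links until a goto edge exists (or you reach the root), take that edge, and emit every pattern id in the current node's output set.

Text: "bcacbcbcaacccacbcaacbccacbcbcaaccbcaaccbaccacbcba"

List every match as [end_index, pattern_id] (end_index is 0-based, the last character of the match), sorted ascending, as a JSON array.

Build:
Trie (insert patterns):
  n0 'ε': a→6 b→10 c→1
  n1 'c': a→2 c→7
  n2 'ca': c→3
  n3 'cac': b→4
  n4 'cacb': c→5
  n5 'cacbc': ·  [P0 ends]
  n6 'a': ·  [P1 ends]
  n7 'cc': a→8
  n8 'cca': b→9
  n9 'ccab': ·  [P2 ends]
  n10 'b': a→16 c→11
  n11 'bc': a→12  [P5 ends]
  n12 'bca': a→13
  n13 'bcaa': c→14
  n14 'bcaac': c→15
  n15 'bcaacc': ·  [P3 ends]
  n16 'ba': b→17
  n17 'bab': c→18
  n18 'babc': ·  [P4 ends]

BFS fail/out derivation:
  n1('c'): parent n0 fail=0; on 'c' 0 → fail=0;  out ∅∪∅=∅
  n6('a'): parent n0 fail=0; on 'a' 0 → fail=0;  out {1}∪∅={1}
  n10('b'): parent n0 fail=0; on 'b' 0 → fail=0;  out ∅∪∅=∅
  n2('ca'): parent n1 fail=0; on 'a' 0 → fail=6;  out ∅∪{1}={1}
  n7('cc'): parent n1 fail=0; on 'c' 0 → fail=1;  out ∅∪∅=∅
  n11('bc'): parent n10 fail=0; on 'c' 0 → fail=1;  out {5}∪∅={5}
  n16('ba'): parent n10 fail=0; on 'a' 0 → fail=6;  out ∅∪{1}={1}
  n3('cac'): parent n2 fail=6; on 'c' 6→0 → fail=1;  out ∅∪∅=∅
  n8('cca'): parent n7 fail=1; on 'a' 1 → fail=2;  out ∅∪{1}={1}
  n12('bca'): parent n11 fail=1; on 'a' 1 → fail=2;  out ∅∪{1}={1}
  n17('bab'): parent n16 fail=6; on 'b' 6→0 → fail=10;  out ∅∪∅=∅
  n4('cacb'): parent n3 fail=1; on 'b' 1→0 → fail=10;  out ∅∪∅=∅
  n9('ccab'): parent n8 fail=2; on 'b' 2→6→0 → fail=10;  out {2}∪∅={2}
  n13('bcaa'): parent n12 fail=2; on 'a' 2→6→0 → fail=6;  out ∅∪{1}={1}
  n18('babc'): parent n17 fail=10; on 'c' 10 → fail=11;  out {4}∪{5}={4,5}
  n5('cacbc'): parent n4 fail=10; on 'c' 10 → fail=11;  out {0}∪{5}={0,5}
  n14('bcaac'): parent n13 fail=6; on 'c' 6→0 → fail=1;  out ∅∪∅=∅
  n15('bcaacc'): parent n14 fail=1; on 'c' 1 → fail=7;  out {3}∪∅={3}

Scan:
[0] read 'b'  n0⇒n10
[1] read 'c'  n10⇒n11  emit P5@[0:1]
[2] read 'a'  n11⇒n12  emit P1@[2:2]
[3] read 'c'  n12⇒n3 ·f
[4] read 'b'  n3⇒n4
[5] read 'c'  n4⇒n5  emit P0@[1:5],P5@[4:5]
[6] read 'b'  n5⇒n10 ·f
[7] read 'c'  n10⇒n11  emit P5@[6:7]
[8] read 'a'  n11⇒n12  emit P1@[8:8]
[9] read 'a'  n12⇒n13  emit P1@[9:9]
[10] read 'c'  n13⇒n14
[11] read 'c'  n14⇒n15  emit P3@[6:11]
[12] read 'c'  n15⇒n7 ·f
[13] read 'a'  n7⇒n8  emit P1@[13:13]
[14] read 'c'  n8⇒n3 ·f
[15] read 'b'  n3⇒n4
[16] read 'c'  n4⇒n5  emit P0@[12:16],P5@[15:16]
[17] read 'a'  n5⇒n12 ·f  emit P1@[17:17]
[18] read 'a'  n12⇒n13  emit P1@[18:18]
[19] read 'c'  n13⇒n14
[20] read 'b'  n14⇒n10 ·f
[21] read 'c'  n10⇒n11  emit P5@[20:21]
[22] read 'c'  n11⇒n7 ·f
[23] read 'a'  n7⇒n8  emit P1@[23:23]
[24] read 'c'  n8⇒n3 ·f
[25] read 'b'  n3⇒n4
[26] read 'c'  n4⇒n5  emit P0@[22:26],P5@[25:26]
[27] read 'b'  n5⇒n10 ·f
[28] read 'c'  n10⇒n11  emit P5@[27:28]
[29] read 'a'  n11⇒n12  emit P1@[29:29]
[30] read 'a'  n12⇒n13  emit P1@[30:30]
[31] read 'c'  n13⇒n14
[32] read 'c'  n14⇒n15  emit P3@[27:32]
[33] read 'b'  n15⇒n10 ·f
[34] read 'c'  n10⇒n11  emit P5@[33:34]
[35] read 'a'  n11⇒n12  emit P1@[35:35]
[36] read 'a'  n12⇒n13  emit P1@[36:36]
[37] read 'c'  n13⇒n14
[38] read 'c'  n14⇒n15  emit P3@[33:38]
[39] read 'b'  n15⇒n10 ·f
[40] read 'a'  n10⇒n16  emit P1@[40:40]
[41] read 'c'  n16⇒n1 ·f
[42] read 'c'  n1⇒n7
[43] read 'a'  n7⇒n8  emit P1@[43:43]
[44] read 'c'  n8⇒n3 ·f
[45] read 'b'  n3⇒n4
[46] read 'c'  n4⇒n5  emit P0@[42:46],P5@[45:46]
[47] read 'b'  n5⇒n10 ·f
[48] read 'a'  n10⇒n16  emit P1@[48:48]

All matches (sorted): [[1,5],[2,1],[5,0],[5,5],[7,5],[8,1],[9,1],[11,3],[13,1],[16,0],[16,5],[17,1],[18,1],[21,5],[23,1],[26,0],[26,5],[28,5],[29,1],[30,1],[32,3],[34,5],[35,1],[36,1],[38,3],[40,1],[43,1],[46,0],[46,5],[48,1]]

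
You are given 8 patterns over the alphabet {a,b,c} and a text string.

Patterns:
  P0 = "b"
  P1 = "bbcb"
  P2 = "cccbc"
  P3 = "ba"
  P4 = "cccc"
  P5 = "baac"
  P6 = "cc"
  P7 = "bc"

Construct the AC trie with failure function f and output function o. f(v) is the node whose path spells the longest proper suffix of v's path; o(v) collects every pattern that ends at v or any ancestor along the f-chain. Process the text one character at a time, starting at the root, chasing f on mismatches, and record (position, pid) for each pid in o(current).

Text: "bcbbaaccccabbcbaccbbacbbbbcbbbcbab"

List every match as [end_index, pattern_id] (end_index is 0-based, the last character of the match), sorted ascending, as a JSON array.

Construct AC machine:
Trie nodes:
  n0 'ε': b→1 c→5
  n1 'b': a→10 b→2 c→14  ←P0
  n2 'bb': c→3
  n3 'bbc': b→4
  n4 'bbcb': ·  ←P1
  n5 'c': c→6
  n6 'cc': c→7  ←P6
  n7 'ccc': b→8 c→11
  n8 'cccb': c→9
  n9 'cccbc': ·  ←P2
  n10 'ba': a→12  ←P3
  n11 'cccc': ·  ←P4
  n12 'baa': c→13
  n13 'baac': ·  ←P5
  n14 'bc': ·  ←P7

BFS fail/out derivation:
  fail(1) 'b': from fail(0)=0 chase 'b': 0 ⇒ 0;  out={0}∪out(0)={0}
  fail(5) 'c': from fail(0)=0 chase 'c': 0 ⇒ 0;  out=∅∪out(0)=∅
  fail(2) 'bb': from fail(1)=0 chase 'b': 0 ⇒ 1;  out=∅∪out(1)={0}
  fail(6) 'cc': from fail(5)=0 chase 'c': 0 ⇒ 5;  out={6}∪out(5)={6}
  fail(10) 'ba': from fail(1)=0 chase 'a': 0 ⇒ 0;  out={3}∪out(0)={3}
  fail(14) 'bc': from fail(1)=0 chase 'c': 0 ⇒ 5;  out={7}∪out(5)={7}
  fail(3) 'bbc': from fail(2)=1 chase 'c': 1 ⇒ 14;  out=∅∪out(14)={7}
  fail(7) 'ccc': from fail(6)=5 chase 'c': 5 ⇒ 6;  out=∅∪out(6)={6}
  fail(12) 'baa': from fail(10)=0 chase 'a': 0 ⇒ 0;  out=∅∪out(0)=∅
  fail(4) 'bbcb': from fail(3)=14 chase 'b': 14→5→0 ⇒ 1;  out={1}∪out(1)={0,1}
  fail(8) 'cccb': from fail(7)=6 chase 'b': 6→5→0 ⇒ 1;  out=∅∪out(1)={0}
  fail(11) 'cccc': from fail(7)=6 chase 'c': 6 ⇒ 7;  out={4}∪out(7)={4,6}
  fail(13) 'baac': from fail(12)=0 chase 'c': 0 ⇒ 5;  out={5}∪out(5)={5}
  fail(9) 'cccbc': from fail(8)=1 chase 'c': 1 ⇒ 14;  out={2}∪out(14)={2,7}

Text stream:
pos 0 'b': at 1  emit P0@[0:0]
pos 1 'c': at 14  emit P7@[0:1]
pos 2 'b': at 1 (via fail)  emit P0@[2:2]
pos 3 'b': at 2  emit P0@[3:3]
pos 4 'a': at 10 (via fail)  emit P3@[3:4]
pos 5 'a': at 12
pos 6 'c': at 13  emit P5@[3:6]
pos 7 'c': at 6 (via fail)  emit P6@[6:7]
pos 8 'c': at 7  emit P6@[7:8]
pos 9 'c': at 11  emit P4@[6:9],P6@[8:9]
pos 10 'a': at 0 (via fail)
pos 11 'b': at 1  emit P0@[11:11]
pos 12 'b': at 2  emit P0@[12:12]
pos 13 'c': at 3  emit P7@[12:13]
pos 14 'b': at 4  emit P0@[14:14],P1@[11:14]
pos 15 'a': at 10 (via fail)  emit P3@[14:15]
pos 16 'c': at 5 (via fail)
pos 17 'c': at 6  emit P6@[16:17]
pos 18 'b': at 1 (via fail)  emit P0@[18:18]
pos 19 'b': at 2  emit P0@[19:19]
pos 20 'a': at 10 (via fail)  emit P3@[19:20]
pos 21 'c': at 5 (via fail)
pos 22 'b': at 1 (via fail)  emit P0@[22:22]
pos 23 'b': at 2  emit P0@[23:23]
pos 24 'b': at 2 (via fail)  emit P0@[24:24]
pos 25 'b': at 2 (via fail)  emit P0@[25:25]
pos 26 'c': at 3  emit P7@[25:26]
pos 27 'b': at 4  emit P0@[27:27],P1@[24:27]
pos 28 'b': at 2 (via fail)  emit P0@[28:28]
pos 29 'b': at 2 (via fail)  emit P0@[29:29]
pos 30 'c': at 3  emit P7@[29:30]
pos 31 'b': at 4  emit P0@[31:31],P1@[28:31]
pos 32 'a': at 10 (via fail)  emit P3@[31:32]
pos 33 'b': at 1 (via fail)  emit P0@[33:33]

Result: [[0,0],[1,7],[2,0],[3,0],[4,3],[6,5],[7,6],[8,6],[9,4],[9,6],[11,0],[12,0],[13,7],[14,0],[14,1],[15,3],[17,6],[18,0],[19,0],[20,3],[22,0],[23,0],[24,0],[25,0],[26,7],[27,0],[27,1],[28,0],[29,0],[30,7],[31,0],[31,1],[32,3],[33,0]]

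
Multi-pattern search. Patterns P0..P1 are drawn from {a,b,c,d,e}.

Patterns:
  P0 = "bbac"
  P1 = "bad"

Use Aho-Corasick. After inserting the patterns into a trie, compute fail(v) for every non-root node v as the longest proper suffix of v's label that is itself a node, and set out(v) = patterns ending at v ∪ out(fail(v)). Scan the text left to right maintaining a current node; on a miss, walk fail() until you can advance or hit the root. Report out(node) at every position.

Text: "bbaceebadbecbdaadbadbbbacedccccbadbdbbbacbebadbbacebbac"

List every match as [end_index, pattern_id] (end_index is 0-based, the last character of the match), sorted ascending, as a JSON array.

Build automaton:
Trie nodes:
  n0 'ε': b→1
  n1 'b': a→5 b→2
  n2 'bb': a→3
  n3 'bba': c→4
  n4 'bbac': ·  [P0 ends]
  n5 'ba': d→6
  n6 'bad': ·  [P1 ends]

BFS fail/out derivation:
  n1('b'): parent n0 fail=0; on 'b' 0 → fail=0;  out ∅∪∅=∅
  n2('bb'): parent n1 fail=0; on 'b' 0 → fail=1;  out ∅∪∅=∅
  n5('ba'): parent n1 fail=0; on 'a' 0 → fail=0;  out ∅∪∅=∅
  n3('bba'): parent n2 fail=1; on 'a' 1 → fail=5;  out ∅∪∅=∅
  n6('bad'): parent n5 fail=0; on 'd' 0 → fail=0;  out {1}∪∅={1}
  n4('bbac'): parent n3 fail=5; on 'c' 5→0 → fail=0;  out {0}∪∅={0}

Text stream:
[0] read 'b'  n0⇒n1
[1] read 'b'  n1⇒n2
[2] read 'a'  n2⇒n3
[3] read 'c'  n3⇒n4  → match P0@[0:3]
[4] read 'e'  n4⇒n0 ·f
[5] read 'e'  n0⇒n0
[6] read 'b'  n0⇒n1
[7] read 'a'  n1⇒n5
[8] read 'd'  n5⇒n6  → match P1@[6:8]
[9] read 'b'  n6⇒n1 ·f
[10] read 'e'  n1⇒n0 ·f
[11] read 'c'  n0⇒n0
[12] read 'b'  n0⇒n1
[13] read 'd'  n1⇒n0 ·f
[14] read 'a'  n0⇒n0
[15] read 'a'  n0⇒n0
[16] read 'd'  n0⇒n0
[17] read 'b'  n0⇒n1
[18] read 'a'  n1⇒n5
[19] read 'd'  n5⇒n6  → match P1@[17:19]
[20] read 'b'  n6⇒n1 ·f
[21] read 'b'  n1⇒n2
[22] read 'b'  n2⇒n2 ·f
[23] read 'a'  n2⇒n3
[24] read 'c'  n3⇒n4  → match P0@[21:24]
[25] read 'e'  n4⇒n0 ·f
[26] read 'd'  n0⇒n0
[27] read 'c'  n0⇒n0
[28] read 'c'  n0⇒n0
[29] read 'c'  n0⇒n0
[30] read 'c'  n0⇒n0
[31] read 'b'  n0⇒n1
[32] read 'a'  n1⇒n5
[33] read 'd'  n5⇒n6  → match P1@[31:33]
[34] read 'b'  n6⇒n1 ·f
[35] read 'd'  n1⇒n0 ·f
[36] read 'b'  n0⇒n1
[37] read 'b'  n1⇒n2
[38] read 'b'  n2⇒n2 ·f
[39] read 'a'  n2⇒n3
[40] read 'c'  n3⇒n4  → match P0@[37:40]
[41] read 'b'  n4⇒n1 ·f
[42] read 'e'  n1⇒n0 ·f
[43] read 'b'  n0⇒n1
[44] read 'a'  n1⇒n5
[45] read 'd'  n5⇒n6  → match P1@[43:45]
[46] read 'b'  n6⇒n1 ·f
[47] read 'b'  n1⇒n2
[48] read 'a'  n2⇒n3
[49] read 'c'  n3⇒n4  → match P0@[46:49]
[50] read 'e'  n4⇒n0 ·f
[51] read 'b'  n0⇒n1
[52] read 'b'  n1⇒n2
[53] read 'a'  n2⇒n3
[54] read 'c'  n3⇒n4  → match P0@[51:54]

All matches (sorted): [[3,0],[8,1],[19,1],[24,0],[33,1],[40,0],[45,1],[49,0],[54,0]]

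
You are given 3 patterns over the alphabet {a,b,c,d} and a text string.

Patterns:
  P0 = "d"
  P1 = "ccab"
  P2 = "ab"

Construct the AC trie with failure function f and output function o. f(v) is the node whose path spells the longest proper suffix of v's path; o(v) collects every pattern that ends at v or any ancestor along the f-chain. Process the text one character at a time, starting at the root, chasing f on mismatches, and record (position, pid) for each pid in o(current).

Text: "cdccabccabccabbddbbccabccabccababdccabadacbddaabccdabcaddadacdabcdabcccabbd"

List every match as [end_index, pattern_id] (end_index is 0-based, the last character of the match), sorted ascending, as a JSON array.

Build automaton:
Trie nodes:
  n0 'ε': a→6 c→2 d→1
  n1 'd': ·  ←P0
  n2 'c': c→3
  n3 'cc': a→4
  n4 'cca': b→5
  n5 'ccab': ·  ←P1
  n6 'a': b→7
  n7 'ab': ·  ←P2

Failure links (BFS by depth):
  fail(1) 'd': from fail(0)=0 chase 'd': 0 ⇒ 0;  out={0}∪out(0)={0}
  fail(2) 'c': from fail(0)=0 chase 'c': 0 ⇒ 0;  out=∅∪out(0)=∅
  fail(6) 'a': from fail(0)=0 chase 'a': 0 ⇒ 0;  out=∅∪out(0)=∅
  fail(3) 'cc': from fail(2)=0 chase 'c': 0 ⇒ 2;  out=∅∪out(2)=∅
  fail(7) 'ab': from fail(6)=0 chase 'b': 0 ⇒ 0;  out={2}∪out(0)={2}
  fail(4) 'cca': from fail(3)=2 chase 'a': 2→0 ⇒ 6;  out=∅∪out(6)=∅
  fail(5) 'ccab': from fail(4)=6 chase 'b': 6 ⇒ 7;  out={1}∪out(7)={1,2}

Scan:
pos 0 'c': at 2
pos 1 'd': at 1 (via fail)  → match P0@[1:1]
pos 2 'c': at 2 (via fail)
pos 3 'c': at 3
pos 4 'a': at 4
pos 5 'b': at 5  → match P1@[2:5],P2@[4:5]
pos 6 'c': at 2 (via fail)
pos 7 'c': at 3
pos 8 'a': at 4
pos 9 'b': at 5  → match P1@[6:9],P2@[8:9]
pos 10 'c': at 2 (via fail)
pos 11 'c': at 3
pos 12 'a': at 4
pos 13 'b': at 5  → match P1@[10:13],P2@[12:13]
pos 14 'b': at 0 (via fail)
pos 15 'd': at 1  → match P0@[15:15]
pos 16 'd': at 1 (via fail)  → match P0@[16:16]
pos 17 'b': at 0 (via fail)
pos 18 'b': at 0
pos 19 'c': at 2
pos 20 'c': at 3
pos 21 'a': at 4
pos 22 'b': at 5  → match P1@[19:22],P2@[21:22]
pos 23 'c': at 2 (via fail)
pos 24 'c': at 3
pos 25 'a': at 4
pos 26 'b': at 5  → match P1@[23:26],P2@[25:26]
pos 27 'c': at 2 (via fail)
pos 28 'c': at 3
pos 29 'a': at 4
pos 30 'b': at 5  → match P1@[27:30],P2@[29:30]
pos 31 'a': at 6 (via fail)
pos 32 'b': at 7  → match P2@[31:32]
pos 33 'd': at 1 (via fail)  → match P0@[33:33]
pos 34 'c': at 2 (via fail)
pos 35 'c': at 3
pos 36 'a': at 4
pos 37 'b': at 5  → match P1@[34:37],P2@[36:37]
pos 38 'a': at 6 (via fail)
pos 39 'd': at 1 (via fail)  → match P0@[39:39]
pos 40 'a': at 6 (via fail)
pos 41 'c': at 2 (via fail)
pos 42 'b': at 0 (via fail)
pos 43 'd': at 1  → match P0@[43:43]
pos 44 'd': at 1 (via fail)  → match P0@[44:44]
pos 45 'a': at 6 (via fail)
pos 46 'a': at 6 (via fail)
pos 47 'b': at 7  → match P2@[46:47]
pos 48 'c': at 2 (via fail)
pos 49 'c': at 3
pos 50 'd': at 1 (via fail)  → match P0@[50:50]
pos 51 'a': at 6 (via fail)
pos 52 'b': at 7  → match P2@[51:52]
pos 53 'c': at 2 (via fail)
pos 54 'a': at 6 (via fail)
pos 55 'd': at 1 (via fail)  → match P0@[55:55]
pos 56 'd': at 1 (via fail)  → match P0@[56:56]
pos 57 'a': at 6 (via fail)
pos 58 'd': at 1 (via fail)  → match P0@[58:58]
pos 59 'a': at 6 (via fail)
pos 60 'c': at 2 (via fail)
pos 61 'd': at 1 (via fail)  → match P0@[61:61]
pos 62 'a': at 6 (via fail)
pos 63 'b': at 7  → match P2@[62:63]
pos 64 'c': at 2 (via fail)
pos 65 'd': at 1 (via fail)  → match P0@[65:65]
pos 66 'a': at 6 (via fail)
pos 67 'b': at 7  → match P2@[66:67]
pos 68 'c': at 2 (via fail)
pos 69 'c': at 3
pos 70 'c': at 3 (via fail)
pos 71 'a': at 4
pos 72 'b': at 5  → match P1@[69:72],P2@[71:72]
pos 73 'b': at 0 (via fail)
pos 74 'd': at 1  → match P0@[74:74]

Result: [[1,0],[5,1],[5,2],[9,1],[9,2],[13,1],[13,2],[15,0],[16,0],[22,1],[22,2],[26,1],[26,2],[30,1],[30,2],[32,2],[33,0],[37,1],[37,2],[39,0],[43,0],[44,0],[47,2],[50,0],[52,2],[55,0],[56,0],[58,0],[61,0],[63,2],[65,0],[67,2],[72,1],[72,2],[74,0]]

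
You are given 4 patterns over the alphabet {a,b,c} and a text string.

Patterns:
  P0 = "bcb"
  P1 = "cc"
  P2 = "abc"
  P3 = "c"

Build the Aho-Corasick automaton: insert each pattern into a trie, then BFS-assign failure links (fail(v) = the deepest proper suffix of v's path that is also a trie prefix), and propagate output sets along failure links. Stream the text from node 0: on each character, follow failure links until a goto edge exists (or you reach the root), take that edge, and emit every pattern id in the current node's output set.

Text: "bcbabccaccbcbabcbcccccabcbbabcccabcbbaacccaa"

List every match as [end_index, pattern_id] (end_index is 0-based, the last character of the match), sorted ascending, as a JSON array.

Construct AC machine:
Trie nodes:
  n0 'ε': a→6 b→1 c→4
  n1 'b': c→2
  n2 'bc': b→3
  n3 'bcb': ·  [P0 ends]
  n4 'c': c→5  [P3 ends]
  n5 'cc': ·  [P1 ends]
  n6 'a': b→7
  n7 'ab': c→8
  n8 'abc': ·  [P2 ends]

BFS fail/out derivation:
  fail(1) 'b': from fail(0)=0 chase 'b': 0 ⇒ 0;  out=∅∪out(0)=∅
  fail(4) 'c': from fail(0)=0 chase 'c': 0 ⇒ 0;  out={3}∪out(0)={3}
  fail(6) 'a': from fail(0)=0 chase 'a': 0 ⇒ 0;  out=∅∪out(0)=∅
  fail(2) 'bc': from fail(1)=0 chase 'c': 0 ⇒ 4;  out=∅∪out(4)={3}
  fail(5) 'cc': from fail(4)=0 chase 'c': 0 ⇒ 4;  out={1}∪out(4)={1,3}
  fail(7) 'ab': from fail(6)=0 chase 'b': 0 ⇒ 1;  out=∅∪out(1)=∅
  fail(3) 'bcb': from fail(2)=4 chase 'b': 4→0 ⇒ 1;  out={0}∪out(1)={0}
  fail(8) 'abc': from fail(7)=1 chase 'c': 1 ⇒ 2;  out={2}∪out(2)={2,3}

Text stream:
pos 0 'b': at 1
pos 1 'c': at 2  → match P3@[1:1]
pos 2 'b': at 3  → match P0@[0:2]
pos 3 'a': at 6 (fail-walked)
pos 4 'b': at 7
pos 5 'c': at 8  → match P2@[3:5],P3@[5:5]
pos 6 'c': at 5 (fail-walked)  → match P1@[5:6],P3@[6:6]
pos 7 'a': at 6 (fail-walked)
pos 8 'c': at 4 (fail-walked)  → match P3@[8:8]
pos 9 'c': at 5  → match P1@[8:9],P3@[9:9]
pos 10 'b': at 1 (fail-walked)
pos 11 'c': at 2  → match P3@[11:11]
pos 12 'b': at 3  → match P0@[10:12]
pos 13 'a': at 6 (fail-walked)
pos 14 'b': at 7
pos 15 'c': at 8  → match P2@[13:15],P3@[15:15]
pos 16 'b': at 3 (fail-walked)  → match P0@[14:16]
pos 17 'c': at 2 (fail-walked)  → match P3@[17:17]
pos 18 'c': at 5 (fail-walked)  → match P1@[17:18],P3@[18:18]
pos 19 'c': at 5 (fail-walked)  → match P1@[18:19],P3@[19:19]
pos 20 'c': at 5 (fail-walked)  → match P1@[19:20],P3@[20:20]
pos 21 'c': at 5 (fail-walked)  → match P1@[20:21],P3@[21:21]
pos 22 'a': at 6 (fail-walked)
pos 23 'b': at 7
pos 24 'c': at 8  → match P2@[22:24],P3@[24:24]
pos 25 'b': at 3 (fail-walked)  → match P0@[23:25]
pos 26 'b': at 1 (fail-walked)
pos 27 'a': at 6 (fail-walked)
pos 28 'b': at 7
pos 29 'c': at 8  → match P2@[27:29],P3@[29:29]
pos 30 'c': at 5 (fail-walked)  → match P1@[29:30],P3@[30:30]
pos 31 'c': at 5 (fail-walked)  → match P1@[30:31],P3@[31:31]
pos 32 'a': at 6 (fail-walked)
pos 33 'b': at 7
pos 34 'c': at 8  → match P2@[32:34],P3@[34:34]
pos 35 'b': at 3 (fail-walked)  → match P0@[33:35]
pos 36 'b': at 1 (fail-walked)
pos 37 'a': at 6 (fail-walked)
pos 38 'a': at 6 (fail-walked)
pos 39 'c': at 4 (fail-walked)  → match P3@[39:39]
pos 40 'c': at 5  → match P1@[39:40],P3@[40:40]
pos 41 'c': at 5 (fail-walked)  → match P1@[40:41],P3@[41:41]
pos 42 'a': at 6 (fail-walked)
pos 43 'a': at 6 (fail-walked)

Matches: [[1,3],[2,0],[5,2],[5,3],[6,1],[6,3],[8,3],[9,1],[9,3],[11,3],[12,0],[15,2],[15,3],[16,0],[17,3],[18,1],[18,3],[19,1],[19,3],[20,1],[20,3],[21,1],[21,3],[24,2],[24,3],[25,0],[29,2],[29,3],[30,1],[30,3],[31,1],[31,3],[34,2],[34,3],[35,0],[39,3],[40,1],[40,3],[41,1],[41,3]]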